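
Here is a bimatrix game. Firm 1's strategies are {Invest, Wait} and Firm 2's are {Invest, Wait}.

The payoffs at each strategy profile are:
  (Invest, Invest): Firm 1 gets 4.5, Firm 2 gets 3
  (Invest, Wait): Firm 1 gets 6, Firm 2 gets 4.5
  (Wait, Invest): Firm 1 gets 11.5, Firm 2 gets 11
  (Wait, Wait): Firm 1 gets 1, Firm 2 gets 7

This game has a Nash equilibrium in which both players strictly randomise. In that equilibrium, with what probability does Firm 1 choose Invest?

Let x be the probability that Firm 1 plays Invest. In a completely mixed equilibrium, Firm 2 must be indifferent between Invest and Wait.
Firm 2's expected payoff from Invest is 3x + 11(1−x); from Wait it is 4.5x + 7(1−x).
Setting these equal: −8x + 11 = −2.5x + 7, so x = 8/11.

8/11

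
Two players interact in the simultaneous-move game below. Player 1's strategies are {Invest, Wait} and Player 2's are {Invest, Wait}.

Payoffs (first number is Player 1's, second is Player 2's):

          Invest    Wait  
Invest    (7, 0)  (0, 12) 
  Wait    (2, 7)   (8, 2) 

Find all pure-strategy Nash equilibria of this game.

none

(Invest, Invest): Player 2 prefers Wait (12 > 0) — not an equilibrium.
(Invest, Wait): Player 1 prefers Wait (8 > 0) — not an equilibrium.
(Wait, Invest): Player 1 prefers Invest (7 > 2) — not an equilibrium.
(Wait, Wait): Player 2 prefers Invest (7 > 2) — not an equilibrium.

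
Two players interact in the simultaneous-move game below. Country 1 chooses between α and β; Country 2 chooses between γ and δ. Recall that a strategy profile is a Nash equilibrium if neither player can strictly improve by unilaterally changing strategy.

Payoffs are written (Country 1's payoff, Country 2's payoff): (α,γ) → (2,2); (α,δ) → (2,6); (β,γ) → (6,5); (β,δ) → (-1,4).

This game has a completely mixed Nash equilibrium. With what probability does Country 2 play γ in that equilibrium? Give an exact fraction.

3/7

Let c be the probability that Country 2 plays γ. In a completely mixed equilibrium, Country 1 must be indifferent between α and β.
Country 1's expected payoff from α is 2c + 2(1−c); from β it is 6c − (1−c).
Setting these equal: 2 = 7c − 1, so c = 3/7.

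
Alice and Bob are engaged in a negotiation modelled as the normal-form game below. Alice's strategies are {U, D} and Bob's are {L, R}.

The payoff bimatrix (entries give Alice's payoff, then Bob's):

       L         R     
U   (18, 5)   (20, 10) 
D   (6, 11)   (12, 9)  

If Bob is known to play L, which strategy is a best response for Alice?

U

Against L, Alice earns 18 from U and 6 from D.
So U is the best response.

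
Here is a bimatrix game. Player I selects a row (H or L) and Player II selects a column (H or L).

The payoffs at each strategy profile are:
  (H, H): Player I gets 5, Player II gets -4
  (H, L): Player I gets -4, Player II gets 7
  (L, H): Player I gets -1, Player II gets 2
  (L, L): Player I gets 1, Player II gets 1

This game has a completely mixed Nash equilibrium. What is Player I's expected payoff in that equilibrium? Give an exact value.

First find q, the probability Player II plays H, from Player I's indifference between H and L: 5q − 4(1−q) = −q + (1−q), giving q = 5/11.
Since Player I is indifferent in equilibrium, Player I's expected payoff equals the payoff from either row against (5/11, 6/11). Using H: 5(5/11) − 4(6/11) = 1/11.

1/11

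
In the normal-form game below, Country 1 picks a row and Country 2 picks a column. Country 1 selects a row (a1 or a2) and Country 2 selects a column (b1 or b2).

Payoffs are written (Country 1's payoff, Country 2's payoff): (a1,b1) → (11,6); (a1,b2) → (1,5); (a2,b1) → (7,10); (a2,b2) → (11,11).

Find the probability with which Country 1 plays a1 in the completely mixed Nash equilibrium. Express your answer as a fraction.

1/2

Let x be the probability that Country 1 plays a1. In a completely mixed equilibrium, Country 2 must be indifferent between b1 and b2.
Country 2's expected payoff from b1 is 6x + 10(1−x); from b2 it is 5x + 11(1−x).
Setting these equal: −4x + 10 = −6x + 11, so x = 1/2.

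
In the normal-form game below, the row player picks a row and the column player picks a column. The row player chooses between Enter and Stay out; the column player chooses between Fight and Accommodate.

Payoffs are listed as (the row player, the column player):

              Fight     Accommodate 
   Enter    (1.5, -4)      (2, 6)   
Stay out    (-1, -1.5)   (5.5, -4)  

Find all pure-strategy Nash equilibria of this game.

(Enter, Fight): the column player prefers Accommodate (6 > -4) — not an equilibrium.
(Enter, Accommodate): the row player prefers Stay out (5.5 > 2) — not an equilibrium.
(Stay out, Fight): the row player prefers Enter (1.5 > -1) — not an equilibrium.
(Stay out, Accommodate): the column player prefers Fight (-1.5 > -4) — not an equilibrium.

none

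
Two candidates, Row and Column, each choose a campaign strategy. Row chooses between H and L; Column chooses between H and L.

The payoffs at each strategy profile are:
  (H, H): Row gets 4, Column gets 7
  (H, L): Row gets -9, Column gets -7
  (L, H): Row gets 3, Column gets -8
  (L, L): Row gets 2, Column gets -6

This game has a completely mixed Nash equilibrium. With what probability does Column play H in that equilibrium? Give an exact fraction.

11/12

Let y be the probability that Column plays H. In a completely mixed equilibrium, Row must be indifferent between H and L.
Row's expected payoff from H is 4y − 9(1−y); from L it is 3y + 2(1−y).
Setting these equal: 13y − 9 = y + 2, so y = 11/12.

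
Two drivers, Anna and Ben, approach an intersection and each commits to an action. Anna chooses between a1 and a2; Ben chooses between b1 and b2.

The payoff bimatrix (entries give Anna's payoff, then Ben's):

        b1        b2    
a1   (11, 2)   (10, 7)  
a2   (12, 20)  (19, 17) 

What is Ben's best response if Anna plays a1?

b2

Against a1, Ben earns 2 from b1 and 7 from b2.
So b2 is the best response.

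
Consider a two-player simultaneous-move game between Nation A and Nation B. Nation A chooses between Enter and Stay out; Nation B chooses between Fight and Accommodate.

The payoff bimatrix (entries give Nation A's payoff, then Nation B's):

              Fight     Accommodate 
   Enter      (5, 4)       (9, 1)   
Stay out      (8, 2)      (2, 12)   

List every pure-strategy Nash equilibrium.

(Enter, Fight): Nation A prefers Stay out (8 > 5) — not an equilibrium.
(Enter, Accommodate): Nation B prefers Fight (4 > 1) — not an equilibrium.
(Stay out, Fight): Nation B prefers Accommodate (12 > 2) — not an equilibrium.
(Stay out, Accommodate): Nation A prefers Enter (9 > 2) — not an equilibrium.

none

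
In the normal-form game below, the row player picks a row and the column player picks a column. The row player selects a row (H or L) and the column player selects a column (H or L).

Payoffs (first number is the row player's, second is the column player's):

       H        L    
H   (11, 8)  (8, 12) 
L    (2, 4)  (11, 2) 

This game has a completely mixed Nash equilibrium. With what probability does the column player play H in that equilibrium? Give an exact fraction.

Let c be the probability that the column player plays H. In a completely mixed equilibrium, the row player must be indifferent between H and L.
The row player's expected payoff from H is 11c + 8(1−c); from L it is 2c + 11(1−c).
Setting these equal: 3c + 8 = −9c + 11, so c = 1/4.

1/4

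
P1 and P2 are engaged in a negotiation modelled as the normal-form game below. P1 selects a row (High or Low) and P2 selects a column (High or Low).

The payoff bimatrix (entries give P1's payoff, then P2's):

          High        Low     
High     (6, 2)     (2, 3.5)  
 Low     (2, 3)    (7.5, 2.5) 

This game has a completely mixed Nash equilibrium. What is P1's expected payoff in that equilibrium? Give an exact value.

82/19

First find q, the probability P2 plays High, from P1's indifference between High and Low: 6q + 2(1−q) = 2q + 7.5(1−q), giving q = 11/19.
Since P1 is indifferent in equilibrium, P1's expected payoff equals the payoff from either row against (11/19, 8/19). Using High: 6(11/19) + 2(8/19) = 82/19.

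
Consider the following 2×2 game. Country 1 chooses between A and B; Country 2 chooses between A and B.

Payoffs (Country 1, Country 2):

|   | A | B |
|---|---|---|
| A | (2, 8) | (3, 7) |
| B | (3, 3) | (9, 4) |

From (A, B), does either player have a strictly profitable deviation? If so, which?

Country 1 at (A, B) earns 3; deviating to B yields 9 — a strict improvement.
Country 2 earns 7; deviating to A yields 8 — a strict improvement.
Both Country 1 and Country 2 have strictly profitable deviations.

Both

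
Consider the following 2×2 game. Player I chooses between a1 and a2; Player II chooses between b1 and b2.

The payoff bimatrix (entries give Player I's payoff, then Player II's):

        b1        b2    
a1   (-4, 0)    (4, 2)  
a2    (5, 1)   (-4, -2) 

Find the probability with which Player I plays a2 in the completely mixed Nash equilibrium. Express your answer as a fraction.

Let p be the probability that Player I plays a1. In a completely mixed equilibrium, Player II must be indifferent between b1 and b2.
Player II's expected payoff from b1 is (1−p); from b2 it is 2p − 2(1−p).
Setting these equal: −p + 1 = 4p − 2, so p = 3/5.
Therefore Player I plays a2 with probability 1 − 3/5 = 2/5.

2/5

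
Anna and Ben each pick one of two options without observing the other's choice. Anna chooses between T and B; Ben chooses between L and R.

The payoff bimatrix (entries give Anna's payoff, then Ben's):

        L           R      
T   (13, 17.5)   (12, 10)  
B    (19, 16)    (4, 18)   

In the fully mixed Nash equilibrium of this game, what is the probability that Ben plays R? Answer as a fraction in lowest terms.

Let c be the probability that Ben plays L. In a completely mixed equilibrium, Anna must be indifferent between T and B.
Anna's expected payoff from T is 13c + 12(1−c); from B it is 19c + 4(1−c).
Setting these equal: c + 12 = 15c + 4, so c = 4/7.
Therefore Ben plays R with probability 1 − 4/7 = 3/7.

3/7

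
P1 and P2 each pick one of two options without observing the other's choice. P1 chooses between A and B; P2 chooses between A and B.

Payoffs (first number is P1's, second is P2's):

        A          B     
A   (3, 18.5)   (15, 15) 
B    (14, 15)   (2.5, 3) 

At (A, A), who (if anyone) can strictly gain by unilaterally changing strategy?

P1 at (A, A) earns 3; deviating to B yields 14 — a strict improvement.
P2 earns 18.5; deviating to B yields 15 — not better.
Only P1 has a strictly profitable deviation.

P1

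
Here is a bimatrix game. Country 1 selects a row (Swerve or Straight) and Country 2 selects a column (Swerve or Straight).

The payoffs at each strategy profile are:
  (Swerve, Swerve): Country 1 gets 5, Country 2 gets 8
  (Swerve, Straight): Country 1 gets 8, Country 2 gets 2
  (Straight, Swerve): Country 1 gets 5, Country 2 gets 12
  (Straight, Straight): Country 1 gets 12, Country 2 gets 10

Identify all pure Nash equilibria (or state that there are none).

(Swerve, Swerve) and (Straight, Swerve)

(Swerve, Swerve): Country 1 gets 5 ≥ 5 from Straight, and Country 2 gets 8 ≥ 2 from Straight — Nash equilibrium.
(Swerve, Straight): Country 1 prefers Straight (12 > 8); Country 2 prefers Swerve (8 > 2) — not an equilibrium.
(Straight, Swerve): Country 1 gets 5 ≥ 5 from Swerve, and Country 2 gets 12 ≥ 10 from Straight — Nash equilibrium.
(Straight, Straight): Country 2 prefers Swerve (12 > 10) — not an equilibrium.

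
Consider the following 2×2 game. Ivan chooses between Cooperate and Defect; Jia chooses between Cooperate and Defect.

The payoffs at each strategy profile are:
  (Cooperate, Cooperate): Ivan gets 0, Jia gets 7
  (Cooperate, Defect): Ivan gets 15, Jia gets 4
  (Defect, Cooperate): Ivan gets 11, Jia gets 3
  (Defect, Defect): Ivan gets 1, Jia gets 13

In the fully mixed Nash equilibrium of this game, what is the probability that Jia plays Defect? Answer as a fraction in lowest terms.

11/25

Let c be the probability that Jia plays Cooperate. In a completely mixed equilibrium, Ivan must be indifferent between Cooperate and Defect.
Ivan's expected payoff from Cooperate is 15(1−c); from Defect it is 11c + (1−c).
Setting these equal: −15c + 15 = 10c + 1, so c = 14/25.
Therefore Jia plays Defect with probability 1 − 14/25 = 11/25.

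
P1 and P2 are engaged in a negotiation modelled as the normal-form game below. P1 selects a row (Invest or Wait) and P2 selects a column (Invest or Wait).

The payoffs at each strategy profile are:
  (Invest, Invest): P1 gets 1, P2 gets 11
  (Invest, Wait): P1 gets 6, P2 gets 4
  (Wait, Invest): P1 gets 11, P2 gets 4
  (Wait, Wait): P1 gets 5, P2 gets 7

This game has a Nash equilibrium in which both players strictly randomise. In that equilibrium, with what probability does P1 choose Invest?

3/10

Let p be the probability that P1 plays Invest. In a completely mixed equilibrium, P2 must be indifferent between Invest and Wait.
P2's expected payoff from Invest is 11p + 4(1−p); from Wait it is 4p + 7(1−p).
Setting these equal: 7p + 4 = −3p + 7, so p = 3/10.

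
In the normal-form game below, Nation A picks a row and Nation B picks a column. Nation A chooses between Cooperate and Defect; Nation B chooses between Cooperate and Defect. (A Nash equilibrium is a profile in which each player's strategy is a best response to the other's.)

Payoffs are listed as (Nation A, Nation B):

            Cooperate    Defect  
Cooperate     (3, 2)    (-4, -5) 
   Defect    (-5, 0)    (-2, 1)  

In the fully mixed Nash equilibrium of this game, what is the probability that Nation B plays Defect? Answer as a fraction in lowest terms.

4/5

Let q be the probability that Nation B plays Cooperate. In a completely mixed equilibrium, Nation A must be indifferent between Cooperate and Defect.
Nation A's expected payoff from Cooperate is 3q − 4(1−q); from Defect it is −5q − 2(1−q).
Setting these equal: 7q − 4 = −3q − 2, so q = 1/5.
Therefore Nation B plays Defect with probability 1 − 1/5 = 4/5.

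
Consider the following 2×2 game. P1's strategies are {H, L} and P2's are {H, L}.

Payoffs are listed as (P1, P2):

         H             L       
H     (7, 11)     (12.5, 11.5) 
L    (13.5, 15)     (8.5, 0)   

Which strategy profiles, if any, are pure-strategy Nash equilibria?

(H, L) and (L, H)

(H, H): P1 prefers L (13.5 > 7); P2 prefers L (11.5 > 11) — not an equilibrium.
(H, L): P1 gets 12.5 ≥ 8.5 from L, and P2 gets 11.5 ≥ 11 from H — Nash equilibrium.
(L, H): P1 gets 13.5 ≥ 7 from H, and P2 gets 15 ≥ 0 from L — Nash equilibrium.
(L, L): P1 prefers H (12.5 > 8.5); P2 prefers H (15 > 0) — not an equilibrium.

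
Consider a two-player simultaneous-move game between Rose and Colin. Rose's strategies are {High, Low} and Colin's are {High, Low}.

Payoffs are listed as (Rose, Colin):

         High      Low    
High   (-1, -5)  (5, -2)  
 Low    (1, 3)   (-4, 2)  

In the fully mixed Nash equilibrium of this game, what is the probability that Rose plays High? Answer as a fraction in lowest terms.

1/4

Let p be the probability that Rose plays High. In a completely mixed equilibrium, Colin must be indifferent between High and Low.
Colin's expected payoff from High is −5p + 3(1−p); from Low it is −2p + 2(1−p).
Setting these equal: −8p + 3 = −4p + 2, so p = 1/4.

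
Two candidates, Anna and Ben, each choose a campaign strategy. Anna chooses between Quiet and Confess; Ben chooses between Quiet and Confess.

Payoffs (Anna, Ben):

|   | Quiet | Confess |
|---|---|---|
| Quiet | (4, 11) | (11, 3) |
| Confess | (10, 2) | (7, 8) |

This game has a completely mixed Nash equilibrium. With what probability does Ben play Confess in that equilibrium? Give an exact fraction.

3/5

Let y be the probability that Ben plays Quiet. In a completely mixed equilibrium, Anna must be indifferent between Quiet and Confess.
Anna's expected payoff from Quiet is 4y + 11(1−y); from Confess it is 10y + 7(1−y).
Setting these equal: −7y + 11 = 3y + 7, so y = 2/5.
Therefore Ben plays Confess with probability 1 − 2/5 = 3/5.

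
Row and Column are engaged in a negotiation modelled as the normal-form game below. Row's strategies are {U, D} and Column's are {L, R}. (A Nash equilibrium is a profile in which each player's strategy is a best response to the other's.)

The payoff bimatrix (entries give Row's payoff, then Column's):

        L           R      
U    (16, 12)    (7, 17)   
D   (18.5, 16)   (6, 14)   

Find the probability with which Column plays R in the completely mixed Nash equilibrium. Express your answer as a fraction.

Let q be the probability that Column plays L. In a completely mixed equilibrium, Row must be indifferent between U and D.
Row's expected payoff from U is 16q + 7(1−q); from D it is 18.5q + 6(1−q).
Setting these equal: 9q + 7 = 12.5q + 6, so q = 2/7.
Therefore Column plays R with probability 1 − 2/7 = 5/7.

5/7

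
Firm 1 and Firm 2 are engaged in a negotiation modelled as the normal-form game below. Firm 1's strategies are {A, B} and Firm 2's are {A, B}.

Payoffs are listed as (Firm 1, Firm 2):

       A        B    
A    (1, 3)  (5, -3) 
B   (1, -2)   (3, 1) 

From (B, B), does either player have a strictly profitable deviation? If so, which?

Firm 1 at (B, B) earns 3; deviating to A yields 5 — a strict improvement.
Firm 2 earns 1; deviating to A yields -2 — not better.
Only Firm 1 has a strictly profitable deviation.

Firm 1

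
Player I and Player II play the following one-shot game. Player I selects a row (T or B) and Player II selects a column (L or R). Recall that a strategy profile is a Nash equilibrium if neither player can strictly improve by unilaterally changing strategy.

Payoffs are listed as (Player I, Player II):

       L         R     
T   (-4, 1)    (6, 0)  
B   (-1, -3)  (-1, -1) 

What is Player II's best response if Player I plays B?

R

Against B, Player II earns -3 from L and -1 from R.
So R is the best response.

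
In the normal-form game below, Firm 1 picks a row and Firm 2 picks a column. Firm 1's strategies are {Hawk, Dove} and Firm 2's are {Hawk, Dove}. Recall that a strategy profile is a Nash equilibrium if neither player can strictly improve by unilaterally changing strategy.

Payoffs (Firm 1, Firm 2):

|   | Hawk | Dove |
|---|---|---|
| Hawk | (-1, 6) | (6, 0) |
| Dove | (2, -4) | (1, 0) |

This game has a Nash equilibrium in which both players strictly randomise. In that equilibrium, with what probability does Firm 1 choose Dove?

Let p be the probability that Firm 1 plays Hawk. In a completely mixed equilibrium, Firm 2 must be indifferent between Hawk and Dove.
Firm 2's expected payoff from Hawk is 6p − 4(1−p); from Dove it is 0.
Setting these equal: 10p − 4 = 0, so p = 2/5.
Therefore Firm 1 plays Dove with probability 1 − 2/5 = 3/5.

3/5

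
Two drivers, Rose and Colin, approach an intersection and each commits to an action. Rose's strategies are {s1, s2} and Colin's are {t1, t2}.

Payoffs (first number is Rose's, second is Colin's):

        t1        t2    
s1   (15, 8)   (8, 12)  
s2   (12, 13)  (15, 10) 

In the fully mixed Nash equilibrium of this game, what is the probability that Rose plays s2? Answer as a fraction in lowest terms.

Let r be the probability that Rose plays s1. In a completely mixed equilibrium, Colin must be indifferent between t1 and t2.
Colin's expected payoff from t1 is 8r + 13(1−r); from t2 it is 12r + 10(1−r).
Setting these equal: −5r + 13 = 2r + 10, so r = 3/7.
Therefore Rose plays s2 with probability 1 − 3/7 = 4/7.

4/7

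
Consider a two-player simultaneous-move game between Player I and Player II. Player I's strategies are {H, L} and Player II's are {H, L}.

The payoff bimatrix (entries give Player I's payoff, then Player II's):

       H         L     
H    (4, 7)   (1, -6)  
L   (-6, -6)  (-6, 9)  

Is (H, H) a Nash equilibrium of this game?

Yes

At (H, H), Player I earns 4; switching to L would give -6, so Player I has no profitable deviation.
Player II earns 7; switching to L would give -6, so Player II has no profitable deviation.
Neither player can gain by a unilateral deviation, so this profile is a Nash equilibrium.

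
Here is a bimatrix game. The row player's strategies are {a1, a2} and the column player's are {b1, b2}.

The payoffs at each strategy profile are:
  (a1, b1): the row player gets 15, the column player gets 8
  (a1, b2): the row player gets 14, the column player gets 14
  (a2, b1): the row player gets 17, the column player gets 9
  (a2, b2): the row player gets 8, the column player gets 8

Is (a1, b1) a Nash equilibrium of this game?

At (a1, b1), the row player earns 15; switching to a2 would give 17, so the row player would deviate.
The column player earns 8; switching to b2 would give 14, so the column player would deviate.
Since at least one player can profitably deviate, this is not a Nash equilibrium.

No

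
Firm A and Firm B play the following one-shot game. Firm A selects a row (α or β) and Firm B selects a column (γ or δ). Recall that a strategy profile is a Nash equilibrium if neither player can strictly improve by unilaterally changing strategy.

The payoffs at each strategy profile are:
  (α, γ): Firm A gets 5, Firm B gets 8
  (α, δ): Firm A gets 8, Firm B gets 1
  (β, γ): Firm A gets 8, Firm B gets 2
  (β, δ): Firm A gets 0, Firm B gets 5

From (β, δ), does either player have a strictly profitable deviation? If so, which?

Firm A

Firm A at (β, δ) earns 0; deviating to α yields 8 — a strict improvement.
Firm B earns 5; deviating to γ yields 2 — not better.
Only Firm A has a strictly profitable deviation.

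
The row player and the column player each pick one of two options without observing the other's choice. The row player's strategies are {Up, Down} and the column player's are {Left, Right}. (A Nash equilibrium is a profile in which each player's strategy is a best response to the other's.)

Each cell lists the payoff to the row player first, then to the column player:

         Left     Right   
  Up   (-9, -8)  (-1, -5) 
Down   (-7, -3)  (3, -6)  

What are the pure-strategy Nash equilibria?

(Up, Left): the row player prefers Down (-7 > -9); the column player prefers Right (-5 > -8) — not an equilibrium.
(Up, Right): the row player prefers Down (3 > -1) — not an equilibrium.
(Down, Left): the row player gets -7 ≥ -9 from Up, and the column player gets -3 ≥ -6 from Right — Nash equilibrium.
(Down, Right): the column player prefers Left (-3 > -6) — not an equilibrium.

(Down, Left)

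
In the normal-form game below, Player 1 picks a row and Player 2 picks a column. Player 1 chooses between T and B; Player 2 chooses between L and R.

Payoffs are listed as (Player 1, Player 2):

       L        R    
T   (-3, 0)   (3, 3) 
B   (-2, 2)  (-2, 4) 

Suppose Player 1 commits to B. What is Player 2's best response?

R

Against B, Player 2 earns 2 from L and 4 from R.
So R is the best response.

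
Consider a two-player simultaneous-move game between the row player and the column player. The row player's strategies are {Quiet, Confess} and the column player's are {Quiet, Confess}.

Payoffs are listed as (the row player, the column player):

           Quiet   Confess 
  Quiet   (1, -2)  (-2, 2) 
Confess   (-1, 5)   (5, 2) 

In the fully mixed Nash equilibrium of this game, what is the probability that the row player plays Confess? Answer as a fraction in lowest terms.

4/7

Let r be the probability that the row player plays Quiet. In a completely mixed equilibrium, the column player must be indifferent between Quiet and Confess.
The column player's expected payoff from Quiet is −2r + 5(1−r); from Confess it is 2r + 2(1−r).
Setting these equal: −7r + 5 = 2, so r = 3/7.
Therefore the row player plays Confess with probability 1 − 3/7 = 4/7.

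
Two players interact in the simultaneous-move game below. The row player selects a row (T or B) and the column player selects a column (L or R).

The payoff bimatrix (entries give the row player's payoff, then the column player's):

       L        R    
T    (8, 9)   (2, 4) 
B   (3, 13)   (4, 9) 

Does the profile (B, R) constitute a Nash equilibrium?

At (B, R), the row player earns 4; switching to T would give 2, so the row player has no profitable deviation.
The column player earns 9; switching to L would give 13, so the column player would deviate.
Since at least one player can profitably deviate, this is not a Nash equilibrium.

No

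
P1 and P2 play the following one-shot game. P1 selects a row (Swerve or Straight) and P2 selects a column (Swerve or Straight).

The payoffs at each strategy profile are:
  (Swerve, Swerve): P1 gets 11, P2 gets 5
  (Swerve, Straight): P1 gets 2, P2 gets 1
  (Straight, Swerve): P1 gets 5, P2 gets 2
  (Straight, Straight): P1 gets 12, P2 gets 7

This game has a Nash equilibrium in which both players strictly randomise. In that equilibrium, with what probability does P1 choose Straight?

Let p be the probability that P1 plays Swerve. In a completely mixed equilibrium, P2 must be indifferent between Swerve and Straight.
P2's expected payoff from Swerve is 5p + 2(1−p); from Straight it is p + 7(1−p).
Setting these equal: 3p + 2 = −6p + 7, so p = 5/9.
Therefore P1 plays Straight with probability 1 − 5/9 = 4/9.

4/9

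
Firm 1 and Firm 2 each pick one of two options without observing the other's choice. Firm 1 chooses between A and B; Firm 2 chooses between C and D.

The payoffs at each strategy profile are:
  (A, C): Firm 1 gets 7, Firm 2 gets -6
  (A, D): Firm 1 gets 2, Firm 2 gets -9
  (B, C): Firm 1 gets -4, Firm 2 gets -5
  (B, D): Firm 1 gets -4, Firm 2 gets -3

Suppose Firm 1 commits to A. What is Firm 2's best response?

C

Against A, Firm 2 earns -6 from C and -9 from D.
So C is the best response.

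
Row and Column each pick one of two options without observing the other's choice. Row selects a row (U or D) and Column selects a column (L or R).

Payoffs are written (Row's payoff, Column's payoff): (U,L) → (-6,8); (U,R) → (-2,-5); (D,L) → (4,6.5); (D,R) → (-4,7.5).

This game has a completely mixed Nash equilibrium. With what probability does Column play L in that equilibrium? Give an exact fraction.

1/6

Let y be the probability that Column plays L. In a completely mixed equilibrium, Row must be indifferent between U and D.
Row's expected payoff from U is −6y − 2(1−y); from D it is 4y − 4(1−y).
Setting these equal: −4y − 2 = 8y − 4, so y = 1/6.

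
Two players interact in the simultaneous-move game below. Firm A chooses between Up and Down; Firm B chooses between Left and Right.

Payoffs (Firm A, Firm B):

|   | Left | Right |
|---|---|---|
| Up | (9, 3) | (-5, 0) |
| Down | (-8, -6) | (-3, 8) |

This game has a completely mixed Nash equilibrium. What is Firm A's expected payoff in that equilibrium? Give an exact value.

-67/19

First find q, the probability Firm B plays Left, from Firm A's indifference between Up and Down: 9q − 5(1−q) = −8q − 3(1−q), giving q = 2/19.
Since Firm A is indifferent in equilibrium, Firm A's expected payoff equals the payoff from either row against (2/19, 17/19). Using Up: 9(2/19) − 5(17/19) = -67/19.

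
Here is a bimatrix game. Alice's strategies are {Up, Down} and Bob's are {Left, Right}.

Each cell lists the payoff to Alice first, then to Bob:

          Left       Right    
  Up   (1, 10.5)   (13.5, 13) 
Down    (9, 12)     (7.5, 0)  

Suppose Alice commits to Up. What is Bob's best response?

Against Up, Bob earns 10.5 from Left and 13 from Right.
So Right is the best response.

Right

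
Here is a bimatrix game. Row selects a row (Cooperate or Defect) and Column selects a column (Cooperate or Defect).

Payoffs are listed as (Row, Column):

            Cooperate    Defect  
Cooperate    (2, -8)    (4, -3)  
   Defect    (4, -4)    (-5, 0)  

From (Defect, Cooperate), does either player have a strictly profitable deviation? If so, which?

Row at (Defect, Cooperate) earns 4; deviating to Cooperate yields 2 — not better.
Column earns -4; deviating to Defect yields 0 — a strict improvement.
Only Column has a strictly profitable deviation.

Column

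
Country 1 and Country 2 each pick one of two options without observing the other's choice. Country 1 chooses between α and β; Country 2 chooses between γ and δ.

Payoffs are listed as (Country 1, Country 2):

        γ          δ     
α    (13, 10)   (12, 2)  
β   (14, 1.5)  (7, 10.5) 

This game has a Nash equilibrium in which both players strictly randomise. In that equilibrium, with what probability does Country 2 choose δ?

Let y be the probability that Country 2 plays γ. In a completely mixed equilibrium, Country 1 must be indifferent between α and β.
Country 1's expected payoff from α is 13y + 12(1−y); from β it is 14y + 7(1−y).
Setting these equal: y + 12 = 7y + 7, so y = 5/6.
Therefore Country 2 plays δ with probability 1 − 5/6 = 1/6.

1/6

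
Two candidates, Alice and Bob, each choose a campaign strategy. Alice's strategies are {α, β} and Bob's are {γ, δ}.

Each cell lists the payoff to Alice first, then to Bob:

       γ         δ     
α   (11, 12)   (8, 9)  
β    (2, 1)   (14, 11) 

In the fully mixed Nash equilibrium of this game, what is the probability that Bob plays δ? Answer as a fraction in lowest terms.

3/5

Let y be the probability that Bob plays γ. In a completely mixed equilibrium, Alice must be indifferent between α and β.
Alice's expected payoff from α is 11y + 8(1−y); from β it is 2y + 14(1−y).
Setting these equal: 3y + 8 = −12y + 14, so y = 2/5.
Therefore Bob plays δ with probability 1 − 2/5 = 3/5.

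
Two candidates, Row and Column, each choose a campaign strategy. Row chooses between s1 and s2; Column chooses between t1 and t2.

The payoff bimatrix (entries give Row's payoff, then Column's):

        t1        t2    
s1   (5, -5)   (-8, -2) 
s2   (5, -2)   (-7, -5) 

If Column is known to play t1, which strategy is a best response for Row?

either — both s1 and s2 are best responses

Against t1, Row earns 5 from s1 and 5 from s2.
So either strategy is a best response.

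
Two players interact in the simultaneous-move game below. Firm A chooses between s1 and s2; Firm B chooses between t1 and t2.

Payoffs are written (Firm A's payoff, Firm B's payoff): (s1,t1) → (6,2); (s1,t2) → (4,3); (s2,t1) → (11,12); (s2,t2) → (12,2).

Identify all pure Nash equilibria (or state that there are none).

(s2, t1)

(s1, t1): Firm A prefers s2 (11 > 6); Firm B prefers t2 (3 > 2) — not an equilibrium.
(s1, t2): Firm A prefers s2 (12 > 4) — not an equilibrium.
(s2, t1): Firm A gets 11 ≥ 6 from s1, and Firm B gets 12 ≥ 2 from t2 — Nash equilibrium.
(s2, t2): Firm B prefers t1 (12 > 2) — not an equilibrium.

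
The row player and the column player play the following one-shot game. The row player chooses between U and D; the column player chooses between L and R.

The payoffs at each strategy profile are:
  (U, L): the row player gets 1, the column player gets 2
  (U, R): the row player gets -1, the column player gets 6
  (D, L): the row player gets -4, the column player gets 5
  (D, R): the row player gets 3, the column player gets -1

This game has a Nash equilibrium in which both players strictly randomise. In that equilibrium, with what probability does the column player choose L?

4/9

Let c be the probability that the column player plays L. In a completely mixed equilibrium, the row player must be indifferent between U and D.
The row player's expected payoff from U is c − (1−c); from D it is −4c + 3(1−c).
Setting these equal: 2c − 1 = −7c + 3, so c = 4/9.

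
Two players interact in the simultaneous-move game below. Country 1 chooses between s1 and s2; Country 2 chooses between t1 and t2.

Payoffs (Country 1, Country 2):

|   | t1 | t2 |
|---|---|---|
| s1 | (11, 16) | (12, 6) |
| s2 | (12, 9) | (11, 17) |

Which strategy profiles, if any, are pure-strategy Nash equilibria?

(s1, t1): Country 1 prefers s2 (12 > 11) — not an equilibrium.
(s1, t2): Country 2 prefers t1 (16 > 6) — not an equilibrium.
(s2, t1): Country 2 prefers t2 (17 > 9) — not an equilibrium.
(s2, t2): Country 1 prefers s1 (12 > 11) — not an equilibrium.

none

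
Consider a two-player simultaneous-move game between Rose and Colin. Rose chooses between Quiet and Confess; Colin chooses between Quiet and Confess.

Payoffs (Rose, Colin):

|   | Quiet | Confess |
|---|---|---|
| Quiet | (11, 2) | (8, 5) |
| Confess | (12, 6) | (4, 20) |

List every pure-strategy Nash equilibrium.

(Quiet, Quiet): Rose prefers Confess (12 > 11); Colin prefers Confess (5 > 2) — not an equilibrium.
(Quiet, Confess): Rose gets 8 ≥ 4 from Confess, and Colin gets 5 ≥ 2 from Quiet — Nash equilibrium.
(Confess, Quiet): Colin prefers Confess (20 > 6) — not an equilibrium.
(Confess, Confess): Rose prefers Quiet (8 > 4) — not an equilibrium.

(Quiet, Confess)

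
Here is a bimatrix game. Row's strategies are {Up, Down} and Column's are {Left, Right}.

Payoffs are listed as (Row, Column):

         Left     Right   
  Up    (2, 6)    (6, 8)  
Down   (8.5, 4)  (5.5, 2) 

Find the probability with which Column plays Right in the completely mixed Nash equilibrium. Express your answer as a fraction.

13/14

Let q be the probability that Column plays Left. In a completely mixed equilibrium, Row must be indifferent between Up and Down.
Row's expected payoff from Up is 2q + 6(1−q); from Down it is 8.5q + 5.5(1−q).
Setting these equal: −4q + 6 = 3q + 5.5, so q = 1/14.
Therefore Column plays Right with probability 1 − 1/14 = 13/14.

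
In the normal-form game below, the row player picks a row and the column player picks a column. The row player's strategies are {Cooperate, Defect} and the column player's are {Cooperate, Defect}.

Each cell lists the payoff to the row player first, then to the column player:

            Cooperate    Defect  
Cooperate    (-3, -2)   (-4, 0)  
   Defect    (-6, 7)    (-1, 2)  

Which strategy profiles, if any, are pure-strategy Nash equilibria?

(Cooperate, Cooperate): the column player prefers Defect (0 > -2) — not an equilibrium.
(Cooperate, Defect): the row player prefers Defect (-1 > -4) — not an equilibrium.
(Defect, Cooperate): the row player prefers Cooperate (-3 > -6) — not an equilibrium.
(Defect, Defect): the column player prefers Cooperate (7 > 2) — not an equilibrium.

none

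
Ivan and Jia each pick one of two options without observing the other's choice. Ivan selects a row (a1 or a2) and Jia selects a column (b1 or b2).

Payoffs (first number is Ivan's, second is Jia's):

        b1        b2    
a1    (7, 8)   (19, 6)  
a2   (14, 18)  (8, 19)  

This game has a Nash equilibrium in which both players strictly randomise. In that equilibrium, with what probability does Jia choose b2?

7/18

Let q be the probability that Jia plays b1. In a completely mixed equilibrium, Ivan must be indifferent between a1 and a2.
Ivan's expected payoff from a1 is 7q + 19(1−q); from a2 it is 14q + 8(1−q).
Setting these equal: −12q + 19 = 6q + 8, so q = 11/18.
Therefore Jia plays b2 with probability 1 − 11/18 = 7/18.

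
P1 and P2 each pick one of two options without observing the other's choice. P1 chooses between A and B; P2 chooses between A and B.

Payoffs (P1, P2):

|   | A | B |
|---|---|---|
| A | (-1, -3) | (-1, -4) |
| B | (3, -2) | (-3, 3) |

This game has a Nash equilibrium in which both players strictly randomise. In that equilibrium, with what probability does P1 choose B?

Let r be the probability that P1 plays A. In a completely mixed equilibrium, P2 must be indifferent between A and B.
P2's expected payoff from A is −3r − 2(1−r); from B it is −4r + 3(1−r).
Setting these equal: −r − 2 = −7r + 3, so r = 5/6.
Therefore P1 plays B with probability 1 − 5/6 = 1/6.

1/6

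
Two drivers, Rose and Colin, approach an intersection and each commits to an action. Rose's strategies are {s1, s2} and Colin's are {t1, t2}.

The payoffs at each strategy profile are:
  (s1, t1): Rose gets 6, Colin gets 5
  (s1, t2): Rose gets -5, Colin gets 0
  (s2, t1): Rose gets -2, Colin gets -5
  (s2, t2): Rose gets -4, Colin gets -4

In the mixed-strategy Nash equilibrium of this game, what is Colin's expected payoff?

-10/3

First find p, the probability Rose plays s1, from Colin's indifference between t1 and t2: 5p − 5(1−p) = −4(1−p), giving p = 1/6.
Since Colin is indifferent in equilibrium, Colin's expected payoff equals the payoff from either column against (1/6, 5/6). Using t1: 5(1/6) − 5(5/6) = -10/3.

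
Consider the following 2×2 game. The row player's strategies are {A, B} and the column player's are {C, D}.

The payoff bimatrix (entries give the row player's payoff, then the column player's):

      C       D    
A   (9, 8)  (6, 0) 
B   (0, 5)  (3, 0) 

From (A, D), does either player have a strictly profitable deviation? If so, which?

The row player at (A, D) earns 6; deviating to B yields 3 — not better.
The column player earns 0; deviating to C yields 8 — a strict improvement.
Only the column player has a strictly profitable deviation.

The column player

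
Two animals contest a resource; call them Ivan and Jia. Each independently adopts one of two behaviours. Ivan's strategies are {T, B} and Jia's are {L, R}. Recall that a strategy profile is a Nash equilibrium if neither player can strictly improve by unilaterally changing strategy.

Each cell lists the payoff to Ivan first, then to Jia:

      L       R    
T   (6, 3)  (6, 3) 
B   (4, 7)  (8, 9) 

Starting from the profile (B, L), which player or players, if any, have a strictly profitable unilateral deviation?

Both

Ivan at (B, L) earns 4; deviating to T yields 6 — a strict improvement.
Jia earns 7; deviating to R yields 9 — a strict improvement.
Both Ivan and Jia have strictly profitable deviations.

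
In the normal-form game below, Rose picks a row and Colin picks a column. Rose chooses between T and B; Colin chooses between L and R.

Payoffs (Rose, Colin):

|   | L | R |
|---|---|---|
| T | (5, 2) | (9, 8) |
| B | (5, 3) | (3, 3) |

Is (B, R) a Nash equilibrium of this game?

No

At (B, R), Rose earns 3; switching to T would give 9, so Rose would deviate.
Colin earns 3; switching to L would give 3, so Colin has no profitable deviation.
Since at least one player can profitably deviate, this is not a Nash equilibrium.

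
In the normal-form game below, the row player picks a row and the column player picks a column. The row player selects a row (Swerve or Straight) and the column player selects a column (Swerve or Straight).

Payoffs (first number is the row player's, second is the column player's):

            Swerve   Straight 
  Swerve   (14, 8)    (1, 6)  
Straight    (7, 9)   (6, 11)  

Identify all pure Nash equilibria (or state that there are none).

(Swerve, Swerve): the row player gets 14 ≥ 7 from Straight, and the column player gets 8 ≥ 6 from Straight — Nash equilibrium.
(Swerve, Straight): the row player prefers Straight (6 > 1); the column player prefers Swerve (8 > 6) — not an equilibrium.
(Straight, Swerve): the row player prefers Swerve (14 > 7); the column player prefers Straight (11 > 9) — not an equilibrium.
(Straight, Straight): the row player gets 6 ≥ 1 from Swerve, and the column player gets 11 ≥ 9 from Swerve — Nash equilibrium.

(Swerve, Swerve) and (Straight, Straight)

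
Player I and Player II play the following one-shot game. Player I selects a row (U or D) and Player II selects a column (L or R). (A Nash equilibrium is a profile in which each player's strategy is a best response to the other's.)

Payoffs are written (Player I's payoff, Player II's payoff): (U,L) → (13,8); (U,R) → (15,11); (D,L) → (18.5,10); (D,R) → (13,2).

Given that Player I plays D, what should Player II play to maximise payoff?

Against D, Player II earns 10 from L and 2 from R.
So L is the best response.

L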